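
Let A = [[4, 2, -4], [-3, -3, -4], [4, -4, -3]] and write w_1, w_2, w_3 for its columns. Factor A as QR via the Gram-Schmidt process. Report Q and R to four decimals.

w_1 = (4, -3, 4); ‖w_1‖ = 6.4031, so q_1 = (0.6247, -0.4685, 0.6247).
q_1·w_2 = 0.6247·2 + (-0.4685)·(-3) + 0.6247·(-4) = 0.1562.
u_2 = w_2 − 0.1562·q_1 = (1.9024, -2.9268, -4.0976).
‖u_2‖ = 5.3829, so q_2 = (0.3534, -0.5437, -0.7612).
q_1·w_3 = 0.6247·(-4) + (-0.4685)·(-4) + 0.6247·(-3) = -2.4988; q_2·w_3 = 0.3534·(-4) + (-0.5437)·(-4) + (-0.7612)·(-3) = 3.0449.
u_3 = w_3 + 2.4988·q_1 − 3.0449·q_2 = (-3.5152, -3.5152, 0.8788).
‖u_3‖ = 5.0483, so q_3 = (-0.6963, -0.6963, 0.1741).

Q = [[0.6247, 0.3534, -0.6963], [-0.4685, -0.5437, -0.6963], [0.6247, -0.7612, 0.1741]], R = [[6.4031, 0.1562, -2.4988], [0.0000, 5.3829, 3.0449], [0.0000, 0.0000, 5.0483]]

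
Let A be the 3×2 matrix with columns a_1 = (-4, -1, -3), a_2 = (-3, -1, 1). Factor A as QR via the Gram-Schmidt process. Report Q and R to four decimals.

Q = [[-0.7845, -0.5464], [-0.1961, -0.2301], [-0.5883, 0.8053]], R = [[5.0990, 1.9612], [0.0000, 2.6747]]

a_1 = (-4, -1, -3); ‖a_1‖ = 5.0990, so e_1 = (-0.7845, -0.1961, -0.5883).
e_1·a_2 = (-0.7845)·(-3) + (-0.1961)·(-1) + (-0.5883)·1 = 1.9612.
u_2 = a_2 − 1.9612·e_1 = (-1.4615, -0.6154, 2.1538).
‖u_2‖ = 2.6747, so e_2 = (-0.5464, -0.2301, 0.8053).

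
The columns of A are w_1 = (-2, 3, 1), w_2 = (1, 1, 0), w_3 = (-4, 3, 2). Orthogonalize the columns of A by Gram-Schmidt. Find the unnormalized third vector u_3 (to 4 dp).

u_3 = (0.1111, -0.1111, 0.5556)

e_1 = w_1/‖w_1‖ = (-2, 3, 1)/3.7417 = (-0.5345, 0.8018, 0.2673).
r_{12} = e_1·w_2 = 0.2673.
u_2 = w_2 − 0.2673·e_1 = (1.1429, 0.7857, -0.0714).
‖u_2‖ = 1.3887, so e_2 = (0.8230, 0.5658, -0.0514).
r_{13} = e_1·w_3 = 5.0780; r_{23} = e_2·w_3 = -1.6973.
u_3 = w_3 − 5.0780·e_1 + 1.6973·e_2 = (0.1111, -0.1111, 0.5556).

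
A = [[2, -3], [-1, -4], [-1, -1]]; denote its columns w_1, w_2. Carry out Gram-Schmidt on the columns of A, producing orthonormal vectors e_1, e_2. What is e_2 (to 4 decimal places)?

e_2 = (-0.5247, -0.8198, -0.2295)

w_1 = (2, -1, -1); ‖w_1‖ = 2.4495, so e_1 = (0.8165, -0.4082, -0.4082).
e_1·w_2 = 0.8165·(-3) + (-0.4082)·(-4) + (-0.4082)·(-1) = -0.4082.
u_2 = w_2 + 0.4082·e_1 = (-2.6667, -4.1667, -1.1667).
‖u_2‖ = 5.0827, so e_2 = (-0.5247, -0.8198, -0.2295).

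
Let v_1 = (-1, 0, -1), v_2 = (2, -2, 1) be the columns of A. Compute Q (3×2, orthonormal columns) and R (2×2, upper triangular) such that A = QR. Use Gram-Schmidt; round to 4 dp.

v_1 = (-1, 0, -1); ‖v_1‖ = 1.4142, so e_1 = (-0.7071, 0.0000, -0.7071).
e_1·v_2 = (-0.7071)·2 + 0.0000·(-2) + (-0.7071)·1 = -2.1213.
u_2 = v_2 + 2.1213·e_1 = (0.5000, -2.0000, -0.5000).
‖u_2‖ = 2.1213, so e_2 = (0.2357, -0.9428, -0.2357).

Q = [[-0.7071, 0.2357], [0.0000, -0.9428], [-0.7071, -0.2357]], R = [[1.4142, -2.1213], [0.0000, 2.1213]]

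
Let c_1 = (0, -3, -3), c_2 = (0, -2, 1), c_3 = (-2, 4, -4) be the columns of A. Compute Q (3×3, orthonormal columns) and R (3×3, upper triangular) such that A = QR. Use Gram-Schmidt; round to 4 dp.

Q = [[0.0000, 0.0000, -1.0000], [-0.7071, -0.7071, 0.0000], [-0.7071, 0.7071, 0.0000]], R = [[4.2426, 0.7071, 0.0000], [0.0000, 2.1213, -5.6569], [0.0000, 0.0000, 2.0000]]

c_1 = (0, -3, -3); ‖c_1‖ = 4.2426, so q_1 = (0.0000, -0.7071, -0.7071).
q_1·c_2 = 0.0000·0 + (-0.7071)·(-2) + (-0.7071)·1 = 0.7071.
u_2 = c_2 − 0.7071·q_1 = (0.0000, -1.5000, 1.5000).
‖u_2‖ = 2.1213, so q_2 = (0.0000, -0.7071, 0.7071).
q_1·c_3 = 0.0000·(-2) + (-0.7071)·4 + (-0.7071)·(-4) = 0.0000; q_2·c_3 = 0.0000·(-2) + (-0.7071)·4 + 0.7071·(-4) = -5.6569.
u_3 = c_3 + 0.0000·q_1 + 5.6569·q_2 = (-2.0000, 0.0000, 0.0000).
‖u_3‖ = 2.0000, so q_3 = (-1.0000, 0.0000, 0.0000).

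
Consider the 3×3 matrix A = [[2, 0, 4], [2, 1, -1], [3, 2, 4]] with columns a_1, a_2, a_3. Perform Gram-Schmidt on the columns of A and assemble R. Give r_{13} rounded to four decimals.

a_1 = (2, 2, 3); ‖a_1‖ = 4.1231, so q_1 = (0.4851, 0.4851, 0.7276).
r_{13} = q_1·a_3 = 4.3656.

r_{13} = 4.3656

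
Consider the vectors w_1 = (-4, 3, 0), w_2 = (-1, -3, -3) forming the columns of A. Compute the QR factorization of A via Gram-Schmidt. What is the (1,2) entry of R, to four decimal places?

q_1 = w_1/‖w_1‖ = (-4, 3, 0)/5.0000 = (-0.8000, 0.6000, 0.0000).
r_{12} = q_1·w_2 = -1.0000.

r_{12} = -1.0000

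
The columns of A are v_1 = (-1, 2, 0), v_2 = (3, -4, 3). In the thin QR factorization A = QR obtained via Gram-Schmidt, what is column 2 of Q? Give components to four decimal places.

q_2 = (0.2556, 0.1278, 0.9583)

v_1 = (-1, 2, 0); ‖v_1‖ = 2.2361, so q_1 = (-0.4472, 0.8944, 0.0000).
q_1·v_2 = (-0.4472)·3 + 0.8944·(-4) + 0.0000·3 = -4.9193.
u_2 = v_2 + 4.9193·q_1 = (0.8000, 0.4000, 3.0000).
‖u_2‖ = 3.1305, so q_2 = (0.2556, 0.1278, 0.9583).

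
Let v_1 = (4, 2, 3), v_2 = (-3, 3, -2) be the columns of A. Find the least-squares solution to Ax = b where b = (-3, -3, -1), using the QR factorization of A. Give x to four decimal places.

e_1 = v_1/‖v_1‖ = (4, 2, 3)/5.3852 = (0.7428, 0.3714, 0.5571).
r_{12} = e_1·v_2 = -2.2283.
u_2 = v_2 + 2.2283·e_1 = (-1.3448, 3.8276, -0.7586).
‖u_2‖ = 4.1273, so e_2 = (-0.3258, 0.9274, -0.1838).
Qᵀb = (-3.8996, -1.6208).
Back-substitute: x_2 = -1.6208/4.1273 = -0.3927.
x_1 = (-3.8996 + 2.2283·(-0.3927))/5.3852 = -0.8866.

x = (-0.8866, -0.3927)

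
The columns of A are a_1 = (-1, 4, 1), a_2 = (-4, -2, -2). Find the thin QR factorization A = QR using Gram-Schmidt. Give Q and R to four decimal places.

Q = [[-0.2357, -0.9239], [0.9428, -0.1421], [0.2357, -0.3553]], R = [[4.2426, -1.4142], [0.0000, 4.6904]]

a_1 = (-1, 4, 1); ‖a_1‖ = 4.2426, so q_1 = (-0.2357, 0.9428, 0.2357).
q_1·a_2 = (-0.2357)·(-4) + 0.9428·(-2) + 0.2357·(-2) = -1.4142.
u_2 = a_2 + 1.4142·q_1 = (-4.3333, -0.6667, -1.6667).
‖u_2‖ = 4.6904, so q_2 = (-0.9239, -0.1421, -0.3553).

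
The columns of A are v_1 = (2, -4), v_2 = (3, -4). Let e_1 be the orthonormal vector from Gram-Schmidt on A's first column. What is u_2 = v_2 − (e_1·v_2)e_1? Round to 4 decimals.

e_1 = v_1/‖v_1‖ = (2, -4)/4.4721 = (0.4472, -0.8944).
r_{12} = e_1·v_2 = 4.9193.
u_2 = v_2 − 4.9193·e_1 = (0.8000, 0.4000).

u_2 = (0.8000, 0.4000)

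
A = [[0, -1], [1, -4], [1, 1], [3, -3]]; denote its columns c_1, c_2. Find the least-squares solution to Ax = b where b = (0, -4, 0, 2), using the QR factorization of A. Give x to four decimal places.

c_1 = (0, 1, 1, 3); ‖c_1‖ = 3.3166, so q_1 = (0.0000, 0.3015, 0.3015, 0.9045).
q_1·c_2 = 0.0000·(-1) + 0.3015·(-4) + 0.3015·1 + 0.9045·(-3) = -3.6181.
u_2 = c_2 + 3.6181·q_1 = (-1.0000, -2.9091, 2.0909, 0.2727).
‖u_2‖ = 3.7295, so q_2 = (-0.2681, -0.7800, 0.5606, 0.0731).
Qᵀb = (0.6030, 3.2664).
Back-substitute: x_2 = 3.2664/3.7295 = 0.8758.
x_1 = (0.6030 + 3.6181·0.8758)/3.3166 = 1.1373.

x = (1.1373, 0.8758)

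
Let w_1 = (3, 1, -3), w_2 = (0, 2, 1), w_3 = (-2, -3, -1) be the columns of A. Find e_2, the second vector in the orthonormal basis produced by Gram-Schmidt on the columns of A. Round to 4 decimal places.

e_1 = w_1/‖w_1‖ = (3, 1, -3)/4.3589 = (0.6882, 0.2294, -0.6882).
r_{12} = e_1·w_2 = -0.2294.
u_2 = w_2 + 0.2294·e_1 = (0.1579, 2.0526, 0.8421).
‖u_2‖ = 2.2243, so e_2 = (0.0710, 0.9228, 0.3786).

e_2 = (0.0710, 0.9228, 0.3786)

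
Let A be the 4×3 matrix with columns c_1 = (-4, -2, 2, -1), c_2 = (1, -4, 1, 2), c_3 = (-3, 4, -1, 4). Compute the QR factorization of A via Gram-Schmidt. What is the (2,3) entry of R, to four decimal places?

c_1 = (-4, -2, 2, -1); ‖c_1‖ = 5.0000, so e_1 = (-0.8000, -0.4000, 0.4000, -0.2000).
e_1·c_2 = (-0.8000)·1 + (-0.4000)·(-4) + 0.4000·1 + (-0.2000)·2 = 0.8000.
u_2 = c_2 − 0.8000·e_1 = (1.6400, -3.6800, 0.6800, 2.1600).
‖u_2‖ = 4.6217, so e_2 = (0.3548, -0.7962, 0.1471, 0.4674).
r_{23} = e_2·c_3 = -2.5272.

r_{23} = -2.5272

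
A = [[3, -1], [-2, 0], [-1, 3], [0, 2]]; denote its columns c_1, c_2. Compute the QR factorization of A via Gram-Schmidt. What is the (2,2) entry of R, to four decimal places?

e_1 = c_1/‖c_1‖ = (3, -2, -1, 0)/3.7417 = (0.8018, -0.5345, -0.2673, 0.0000).
r_{12} = e_1·c_2 = -1.6036.
u_2 = c_2 + 1.6036·e_1 = (0.2857, -0.8571, 2.5714, 2.0000).
r_{22} = ‖u_2‖ = 3.3806.

r_{22} = 3.3806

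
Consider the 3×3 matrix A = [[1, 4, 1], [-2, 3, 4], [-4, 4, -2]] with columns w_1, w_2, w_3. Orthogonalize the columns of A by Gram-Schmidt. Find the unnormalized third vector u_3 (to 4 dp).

w_1 = (1, -2, -4); ‖w_1‖ = 4.5826, so e_1 = (0.2182, -0.4364, -0.8729).
e_1·w_2 = 0.2182·4 + (-0.4364)·3 + (-0.8729)·4 = -3.9279.
u_2 = w_2 + 3.9279·e_1 = (4.8571, 1.2857, 0.5714).
‖u_2‖ = 5.0568, so e_2 = (0.9605, 0.2543, 0.1130).
e_1·w_3 = 0.2182·1 + (-0.4364)·4 + (-0.8729)·(-2) = 0.2182; e_2·w_3 = 0.9605·1 + 0.2543·4 + 0.1130·(-2) = 1.7515.
u_3 = w_3 − 0.2182·e_1 − 1.7515·e_2 = (-0.7300, 3.6499, -2.0074).

u_3 = (-0.7300, 3.6499, -2.0074)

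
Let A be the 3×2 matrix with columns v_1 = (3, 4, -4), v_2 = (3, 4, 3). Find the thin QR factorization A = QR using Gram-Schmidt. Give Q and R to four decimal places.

v_1 = (3, 4, -4); ‖v_1‖ = 6.4031, so q_1 = (0.4685, 0.6247, -0.6247).
q_1·v_2 = 0.4685·3 + 0.6247·4 + (-0.6247)·3 = 2.0303.
u_2 = v_2 − 2.0303·q_1 = (2.0488, 2.7317, 4.2683).
‖u_2‖ = 5.4661, so q_2 = (0.3748, 0.4998, 0.7809).

Q = [[0.4685, 0.3748], [0.6247, 0.4998], [-0.6247, 0.7809]], R = [[6.4031, 2.0303], [0.0000, 5.4661]]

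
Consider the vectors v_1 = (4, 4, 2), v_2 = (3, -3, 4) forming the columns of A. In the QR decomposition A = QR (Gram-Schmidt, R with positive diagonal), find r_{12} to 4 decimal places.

r_{12} = 1.3333

e_1 = v_1/‖v_1‖ = (4, 4, 2)/6.0000 = (0.6667, 0.6667, 0.3333).
r_{12} = e_1·v_2 = 1.3333.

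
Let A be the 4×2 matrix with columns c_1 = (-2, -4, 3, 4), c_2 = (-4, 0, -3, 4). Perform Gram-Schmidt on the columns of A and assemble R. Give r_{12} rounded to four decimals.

e_1 = c_1/‖c_1‖ = (-2, -4, 3, 4)/6.7082 = (-0.2981, -0.5963, 0.4472, 0.5963).
r_{12} = e_1·c_2 = 2.2361.

r_{12} = 2.2361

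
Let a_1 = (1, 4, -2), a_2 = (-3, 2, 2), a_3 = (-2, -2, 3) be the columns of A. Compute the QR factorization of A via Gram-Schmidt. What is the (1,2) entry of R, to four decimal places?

a_1 = (1, 4, -2); ‖a_1‖ = 4.5826, so q_1 = (0.2182, 0.8729, -0.4364).
r_{12} = q_1·a_2 = 0.2182.

r_{12} = 0.2182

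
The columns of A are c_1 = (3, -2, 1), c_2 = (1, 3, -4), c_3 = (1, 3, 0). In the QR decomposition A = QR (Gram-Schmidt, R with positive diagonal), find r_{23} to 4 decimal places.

r_{23} = 1.7920

q_1 = c_1/‖c_1‖ = (3, -2, 1)/3.7417 = (0.8018, -0.5345, 0.2673).
r_{12} = q_1·c_2 = -1.8708.
u_2 = c_2 + 1.8708·q_1 = (2.5000, 2.0000, -3.5000).
‖u_2‖ = 4.7434, so q_2 = (0.5270, 0.4216, -0.7379).
r_{23} = q_2·c_3 = 1.7920.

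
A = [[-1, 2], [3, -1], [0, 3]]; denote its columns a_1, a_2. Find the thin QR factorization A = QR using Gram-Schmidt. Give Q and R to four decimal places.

Q = [[-0.3162, 0.4423], [0.9487, 0.1474], [0.0000, 0.8847]], R = [[3.1623, -1.5811], [0.0000, 3.3912]]

q_1 = a_1/‖a_1‖ = (-1, 3, 0)/3.1623 = (-0.3162, 0.9487, 0.0000).
r_{12} = q_1·a_2 = -1.5811.
u_2 = a_2 + 1.5811·q_1 = (1.5000, 0.5000, 3.0000).
‖u_2‖ = 3.3912, so q_2 = (0.4423, 0.1474, 0.8847).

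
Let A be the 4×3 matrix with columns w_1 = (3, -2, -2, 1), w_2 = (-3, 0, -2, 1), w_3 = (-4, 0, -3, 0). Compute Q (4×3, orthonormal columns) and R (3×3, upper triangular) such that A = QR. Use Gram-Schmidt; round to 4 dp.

e_1 = w_1/‖w_1‖ = (3, -2, -2, 1)/4.2426 = (0.7071, -0.4714, -0.4714, 0.2357).
r_{12} = e_1·w_2 = -0.9428.
u_2 = w_2 + 0.9428·e_1 = (-2.3333, -0.4444, -2.4444, 1.2222).
‖u_2‖ = 3.6209, so e_2 = (-0.6444, -0.1227, -0.6751, 0.3375).
r_{13} = e_1·w_3 = -1.4142; r_{23} = e_2·w_3 = 4.6029.
u_3 = w_3 + 1.4142·e_1 − 4.6029·e_2 = (-0.0339, -0.1017, -0.5593, -1.2203).
‖u_3‖ = 1.3467, so e_3 = (-0.0252, -0.0755, -0.4153, -0.9062).

Q = [[0.7071, -0.6444, -0.0252], [-0.4714, -0.1227, -0.0755], [-0.4714, -0.6751, -0.4153], [0.2357, 0.3375, -0.9062]], R = [[4.2426, -0.9428, -1.4142], [0.0000, 3.6209, 4.6029], [0.0000, 0.0000, 1.3467]]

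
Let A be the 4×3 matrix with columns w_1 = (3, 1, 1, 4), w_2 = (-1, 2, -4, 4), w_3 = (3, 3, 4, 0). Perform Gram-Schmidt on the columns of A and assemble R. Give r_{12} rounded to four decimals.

r_{12} = 2.1170

e_1 = w_1/‖w_1‖ = (3, 1, 1, 4)/5.1962 = (0.5774, 0.1925, 0.1925, 0.7698).
r_{12} = e_1·w_2 = 2.1170.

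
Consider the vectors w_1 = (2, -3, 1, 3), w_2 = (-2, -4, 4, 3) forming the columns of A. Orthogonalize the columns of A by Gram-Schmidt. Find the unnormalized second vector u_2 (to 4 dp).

u_2 = (-3.8261, -1.2609, 3.0870, 0.2609)

w_1 = (2, -3, 1, 3); ‖w_1‖ = 4.7958, so q_1 = (0.4170, -0.6255, 0.2085, 0.6255).
q_1·w_2 = 0.4170·(-2) + (-0.6255)·(-4) + 0.2085·4 + 0.6255·3 = 4.3788.
u_2 = w_2 − 4.3788·q_1 = (-3.8261, -1.2609, 3.0870, 0.2609).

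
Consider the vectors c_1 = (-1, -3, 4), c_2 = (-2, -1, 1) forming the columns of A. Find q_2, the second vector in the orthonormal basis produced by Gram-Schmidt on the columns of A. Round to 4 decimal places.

q_2 = (-0.9738, 0.0226, -0.2265)

c_1 = (-1, -3, 4); ‖c_1‖ = 5.0990, so q_1 = (-0.1961, -0.5883, 0.7845).
q_1·c_2 = (-0.1961)·(-2) + (-0.5883)·(-1) + 0.7845·1 = 1.7650.
u_2 = c_2 − 1.7650·q_1 = (-1.6538, 0.0385, -0.3846).
‖u_2‖ = 1.6984, so q_2 = (-0.9738, 0.0226, -0.2265).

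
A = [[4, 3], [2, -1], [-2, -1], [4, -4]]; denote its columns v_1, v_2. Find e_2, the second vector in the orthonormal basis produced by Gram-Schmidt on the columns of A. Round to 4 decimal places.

e_2 = (0.6592, -0.1551, -0.2327, -0.6980)

v_1 = (4, 2, -2, 4); ‖v_1‖ = 6.3246, so e_1 = (0.6325, 0.3162, -0.3162, 0.6325).
e_1·v_2 = 0.6325·3 + 0.3162·(-1) + (-0.3162)·(-1) + 0.6325·(-4) = -0.6325.
u_2 = v_2 + 0.6325·e_1 = (3.4000, -0.8000, -1.2000, -3.6000).
‖u_2‖ = 5.1575, so e_2 = (0.6592, -0.1551, -0.2327, -0.6980).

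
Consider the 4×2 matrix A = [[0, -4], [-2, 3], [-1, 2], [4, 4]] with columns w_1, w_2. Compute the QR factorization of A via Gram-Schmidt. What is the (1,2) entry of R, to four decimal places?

w_1 = (0, -2, -1, 4); ‖w_1‖ = 4.5826, so e_1 = (0.0000, -0.4364, -0.2182, 0.8729).
r_{12} = e_1·w_2 = 1.7457.

r_{12} = 1.7457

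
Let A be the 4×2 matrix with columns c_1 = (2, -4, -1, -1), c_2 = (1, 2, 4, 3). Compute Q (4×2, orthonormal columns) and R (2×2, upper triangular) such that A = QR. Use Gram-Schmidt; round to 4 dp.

q_1 = c_1/‖c_1‖ = (2, -4, -1, -1)/4.6904 = (0.4264, -0.8528, -0.2132, -0.2132).
r_{12} = q_1·c_2 = -2.7716.
u_2 = c_2 + 2.7716·q_1 = (2.1818, -0.3636, 3.4091, 2.4091).
‖u_2‖ = 4.7242, so q_2 = (0.4618, -0.0770, 0.7216, 0.5099).

Q = [[0.4264, 0.4618], [-0.8528, -0.0770], [-0.2132, 0.7216], [-0.2132, 0.5099]], R = [[4.6904, -2.7716], [0.0000, 4.7242]]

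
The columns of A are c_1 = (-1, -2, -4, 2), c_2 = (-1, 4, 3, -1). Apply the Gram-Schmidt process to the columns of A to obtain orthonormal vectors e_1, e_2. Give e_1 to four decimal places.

e_1 = (-0.2000, -0.4000, -0.8000, 0.4000)

c_1 = (-1, -2, -4, 2); ‖c_1‖ = 5.0000, so e_1 = (-0.2000, -0.4000, -0.8000, 0.4000).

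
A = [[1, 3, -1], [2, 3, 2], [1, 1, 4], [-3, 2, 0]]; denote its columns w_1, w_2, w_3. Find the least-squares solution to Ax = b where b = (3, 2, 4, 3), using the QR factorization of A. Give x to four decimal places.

x = (-0.4170, 0.9691, 0.6255)

w_1 = (1, 2, 1, -3); ‖w_1‖ = 3.8730, so q_1 = (0.2582, 0.5164, 0.2582, -0.7746).
q_1·w_2 = 0.2582·3 + 0.5164·3 + 0.2582·1 + (-0.7746)·2 = 1.0328.
u_2 = w_2 − 1.0328·q_1 = (2.7333, 2.4667, 0.7333, 2.8000).
‖u_2‖ = 4.6833, so q_2 = (0.5836, 0.5267, 0.1566, 0.5979).
q_1·w_3 = 0.2582·(-1) + 0.5164·2 + 0.2582·4 + (-0.7746)·0 = 1.8074; q_2·w_3 = 0.5836·(-1) + 0.5267·2 + 0.1566·4 + 0.5979·0 = 1.0961.
u_3 = w_3 − 1.8074·q_1 − 1.0961·q_2 = (-2.1064, 0.4894, 3.3617, 0.7447).
‖u_3‖ = 4.0659, so q_3 = (-0.5181, 0.1204, 0.8268, 0.1832).
Qᵀb = (0.5164, 5.2242, 2.5432).
Back-substitute: x_3 = 2.5432/4.0659 = 0.6255.
x_2 = (5.2242 − 1.0961·0.6255)/4.6833 = 0.9691.
x_1 = (0.5164 − 1.0328·0.9691 − 1.8074·0.6255)/3.8730 = -0.4170.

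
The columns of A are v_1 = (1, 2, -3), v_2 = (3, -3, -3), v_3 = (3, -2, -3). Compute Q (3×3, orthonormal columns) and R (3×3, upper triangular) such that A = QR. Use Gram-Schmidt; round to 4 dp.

v_1 = (1, 2, -3); ‖v_1‖ = 3.7417, so q_1 = (0.2673, 0.5345, -0.8018).
q_1·v_2 = 0.2673·3 + 0.5345·(-3) + (-0.8018)·(-3) = 1.6036.
u_2 = v_2 − 1.6036·q_1 = (2.5714, -3.8571, -1.7143).
‖u_2‖ = 4.9425, so q_2 = (0.5203, -0.7804, -0.3468).
q_1·v_3 = 0.2673·3 + 0.5345·(-2) + (-0.8018)·(-3) = 2.1381; q_2·v_3 = 0.5203·3 + (-0.7804)·(-2) + (-0.3468)·(-3) = 4.1621.
u_3 = v_3 − 2.1381·q_1 − 4.1621·q_2 = (0.2632, 0.1053, 0.1579).
‖u_3‖ = 0.3244, so q_3 = (0.8111, 0.3244, 0.4867).

Q = [[0.2673, 0.5203, 0.8111], [0.5345, -0.7804, 0.3244], [-0.8018, -0.3468, 0.4867]], R = [[3.7417, 1.6036, 2.1381], [0.0000, 4.9425, 4.1621], [0.0000, 0.0000, 0.3244]]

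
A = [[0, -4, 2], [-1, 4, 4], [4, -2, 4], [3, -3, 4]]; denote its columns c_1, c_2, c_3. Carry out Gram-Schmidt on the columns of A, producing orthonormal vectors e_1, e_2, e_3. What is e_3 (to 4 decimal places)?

c_1 = (0, -1, 4, 3); ‖c_1‖ = 5.0990, so e_1 = (0.0000, -0.1961, 0.7845, 0.5883).
e_1·c_2 = 0.0000·(-4) + (-0.1961)·4 + 0.7845·(-2) + 0.5883·(-3) = -4.1184.
u_2 = c_2 + 4.1184·e_1 = (-4.0000, 3.1923, 1.2308, -0.5769).
‖u_2‖ = 5.2951, so e_2 = (-0.7554, 0.6029, 0.2324, -0.1090).
e_1·c_3 = 0.0000·2 + (-0.1961)·4 + 0.7845·4 + 0.5883·4 = 4.7068; e_2·c_3 = (-0.7554)·2 + 0.6029·4 + 0.2324·4 + (-0.1090)·4 = 1.3946.
u_3 = c_3 − 4.7068·e_1 − 1.3946·e_2 = (3.0535, 4.0823, -0.0165, 1.3827).
‖u_3‖ = 5.2822, so e_3 = (0.5781, 0.7728, -0.0031, 0.2618).

e_3 = (0.5781, 0.7728, -0.0031, 0.2618)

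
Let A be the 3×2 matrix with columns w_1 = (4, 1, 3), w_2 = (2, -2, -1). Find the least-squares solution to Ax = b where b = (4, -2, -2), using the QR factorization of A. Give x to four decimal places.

e_1 = w_1/‖w_1‖ = (4, 1, 3)/5.0990 = (0.7845, 0.1961, 0.5883).
r_{12} = e_1·w_2 = 0.5883.
u_2 = w_2 − 0.5883·e_1 = (1.5385, -2.1154, -1.3462).
‖u_2‖ = 2.9417, so e_2 = (0.5230, -0.7191, -0.4576).
Qᵀb = (1.5689, 4.4453).
Back-substitute: x_2 = 4.4453/2.9417 = 1.5111.
x_1 = (1.5689 − 0.5883·1.5111)/5.0990 = 0.1333.

x = (0.1333, 1.5111)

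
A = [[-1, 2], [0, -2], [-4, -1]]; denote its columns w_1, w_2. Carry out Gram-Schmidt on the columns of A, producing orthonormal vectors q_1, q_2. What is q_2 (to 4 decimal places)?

q_1 = w_1/‖w_1‖ = (-1, 0, -4)/4.1231 = (-0.2425, 0.0000, -0.9701).
r_{12} = q_1·w_2 = 0.4851.
u_2 = w_2 − 0.4851·q_1 = (2.1176, -2.0000, -0.5294).
‖u_2‖ = 2.9605, so q_2 = (0.7153, -0.6756, -0.1788).

q_2 = (0.7153, -0.6756, -0.1788)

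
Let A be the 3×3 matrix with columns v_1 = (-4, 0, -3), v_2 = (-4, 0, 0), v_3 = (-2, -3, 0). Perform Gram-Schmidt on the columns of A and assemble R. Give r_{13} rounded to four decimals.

e_1 = v_1/‖v_1‖ = (-4, 0, -3)/5.0000 = (-0.8000, 0.0000, -0.6000).
r_{13} = e_1·v_3 = 1.6000.

r_{13} = 1.6000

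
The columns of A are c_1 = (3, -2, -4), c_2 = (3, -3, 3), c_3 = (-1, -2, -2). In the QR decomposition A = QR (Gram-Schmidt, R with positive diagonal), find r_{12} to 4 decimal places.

e_1 = c_1/‖c_1‖ = (3, -2, -4)/5.3852 = (0.5571, -0.3714, -0.7428).
r_{12} = e_1·c_2 = 0.5571.

r_{12} = 0.5571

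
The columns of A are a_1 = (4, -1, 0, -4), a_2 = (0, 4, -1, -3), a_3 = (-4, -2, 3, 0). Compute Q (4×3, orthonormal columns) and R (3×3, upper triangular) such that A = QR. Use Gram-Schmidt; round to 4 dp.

a_1 = (4, -1, 0, -4); ‖a_1‖ = 5.7446, so e_1 = (0.6963, -0.1741, 0.0000, -0.6963).
e_1·a_2 = 0.6963·0 + (-0.1741)·4 + 0.0000·(-1) + (-0.6963)·(-3) = 1.3926.
u_2 = a_2 − 1.3926·e_1 = (-0.9697, 4.2424, -1.0000, -2.0303).
‖u_2‖ = 4.9052, so e_2 = (-0.1977, 0.8649, -0.2039, -0.4139).
e_1·a_3 = 0.6963·(-4) + (-0.1741)·(-2) + 0.0000·3 + (-0.6963)·0 = -2.4371; e_2·a_3 = (-0.1977)·(-4) + 0.8649·(-2) + (-0.2039)·3 + (-0.4139)·0 = -1.5506.
u_3 = a_3 + 2.4371·e_1 + 1.5506·e_2 = (-2.6096, -1.0831, 2.6839, -2.3388).
‖u_3‖ = 4.5449, so e_3 = (-0.5742, -0.2383, 0.5905, -0.5146).

Q = [[0.6963, -0.1977, -0.5742], [-0.1741, 0.8649, -0.2383], [0.0000, -0.2039, 0.5905], [-0.6963, -0.4139, -0.5146]], R = [[5.7446, 1.3926, -2.4371], [0.0000, 4.9052, -1.5506], [0.0000, 0.0000, 4.5449]]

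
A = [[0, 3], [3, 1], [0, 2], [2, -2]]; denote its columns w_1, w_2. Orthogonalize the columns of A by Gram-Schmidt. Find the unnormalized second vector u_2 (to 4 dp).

e_1 = w_1/‖w_1‖ = (0, 3, 0, 2)/3.6056 = (0.0000, 0.8321, 0.0000, 0.5547).
r_{12} = e_1·w_2 = -0.2774.
u_2 = w_2 + 0.2774·e_1 = (3.0000, 1.2308, 2.0000, -1.8462).

u_2 = (3.0000, 1.2308, 2.0000, -1.8462)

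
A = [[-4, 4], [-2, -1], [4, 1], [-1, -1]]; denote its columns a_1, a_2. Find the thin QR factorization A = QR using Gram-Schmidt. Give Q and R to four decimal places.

q_1 = a_1/‖a_1‖ = (-4, -2, 4, -1)/6.0828 = (-0.6576, -0.3288, 0.6576, -0.1644).
r_{12} = q_1·a_2 = -1.4796.
u_2 = a_2 + 1.4796·q_1 = (3.0270, -1.4865, 1.9730, -1.2432).
‖u_2‖ = 4.1001, so q_2 = (0.7383, -0.3625, 0.4812, -0.3032).

Q = [[-0.6576, 0.7383], [-0.3288, -0.3625], [0.6576, 0.4812], [-0.1644, -0.3032]], R = [[6.0828, -1.4796], [0.0000, 4.1001]]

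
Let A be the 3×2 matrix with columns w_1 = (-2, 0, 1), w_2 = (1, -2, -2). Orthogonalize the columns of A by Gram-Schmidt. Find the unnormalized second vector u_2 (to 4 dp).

w_1 = (-2, 0, 1); ‖w_1‖ = 2.2361, so q_1 = (-0.8944, 0.0000, 0.4472).
q_1·w_2 = (-0.8944)·1 + 0.0000·(-2) + 0.4472·(-2) = -1.7889.
u_2 = w_2 + 1.7889·q_1 = (-0.6000, -2.0000, -1.2000).

u_2 = (-0.6000, -2.0000, -1.2000)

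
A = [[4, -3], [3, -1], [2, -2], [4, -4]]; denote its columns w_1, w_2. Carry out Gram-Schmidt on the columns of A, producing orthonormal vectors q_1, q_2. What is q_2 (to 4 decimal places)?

q_2 = (0.0667, 0.8000, -0.2667, -0.5333)

q_1 = w_1/‖w_1‖ = (4, 3, 2, 4)/6.7082 = (0.5963, 0.4472, 0.2981, 0.5963).
r_{12} = q_1·w_2 = -5.2175.
u_2 = w_2 + 5.2175·q_1 = (0.1111, 1.3333, -0.4444, -0.8889).
‖u_2‖ = 1.6667, so q_2 = (0.0667, 0.8000, -0.2667, -0.5333).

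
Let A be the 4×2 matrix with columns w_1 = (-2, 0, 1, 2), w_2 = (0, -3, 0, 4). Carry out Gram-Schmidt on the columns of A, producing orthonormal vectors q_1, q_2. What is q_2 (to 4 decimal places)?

w_1 = (-2, 0, 1, 2); ‖w_1‖ = 3.0000, so q_1 = (-0.6667, 0.0000, 0.3333, 0.6667).
q_1·w_2 = (-0.6667)·0 + 0.0000·(-3) + 0.3333·0 + 0.6667·4 = 2.6667.
u_2 = w_2 − 2.6667·q_1 = (1.7778, -3.0000, -0.8889, 2.2222).
‖u_2‖ = 4.2295, so q_2 = (0.4203, -0.7093, -0.2102, 0.5254).

q_2 = (0.4203, -0.7093, -0.2102, 0.5254)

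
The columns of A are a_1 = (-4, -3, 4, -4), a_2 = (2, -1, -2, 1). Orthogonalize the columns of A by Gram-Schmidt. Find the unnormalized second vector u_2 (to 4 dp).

u_2 = (0.8070, -1.8947, -0.8070, -0.1930)

a_1 = (-4, -3, 4, -4); ‖a_1‖ = 7.5498, so q_1 = (-0.5298, -0.3974, 0.5298, -0.5298).
q_1·a_2 = (-0.5298)·2 + (-0.3974)·(-1) + 0.5298·(-2) + (-0.5298)·1 = -2.2517.
u_2 = a_2 + 2.2517·q_1 = (0.8070, -1.8947, -0.8070, -0.1930).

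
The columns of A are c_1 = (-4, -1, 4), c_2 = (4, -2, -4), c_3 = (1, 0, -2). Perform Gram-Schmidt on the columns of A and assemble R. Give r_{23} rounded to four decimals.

e_1 = c_1/‖c_1‖ = (-4, -1, 4)/5.7446 = (-0.6963, -0.1741, 0.6963).
r_{12} = e_1·c_2 = -5.2223.
u_2 = c_2 + 5.2223·e_1 = (0.3636, -2.9091, -0.3636).
‖u_2‖ = 2.9542, so e_2 = (0.1231, -0.9847, -0.1231).
r_{23} = e_2·c_3 = 0.3693.

r_{23} = 0.3693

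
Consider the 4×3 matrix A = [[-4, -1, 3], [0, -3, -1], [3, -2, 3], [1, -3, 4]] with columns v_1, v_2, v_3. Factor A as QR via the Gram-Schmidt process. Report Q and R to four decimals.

v_1 = (-4, 0, 3, 1); ‖v_1‖ = 5.0990, so e_1 = (-0.7845, 0.0000, 0.5883, 0.1961).
e_1·v_2 = (-0.7845)·(-1) + 0.0000·(-3) + 0.5883·(-2) + 0.1961·(-3) = -0.9806.
u_2 = v_2 + 0.9806·e_1 = (-1.7692, -3.0000, -1.4231, -2.8077).
‖u_2‖ = 4.6945, so e_2 = (-0.3769, -0.6390, -0.3031, -0.5981).
e_1·v_3 = (-0.7845)·3 + 0.0000·(-1) + 0.5883·3 + 0.1961·4 = 0.1961; e_2·v_3 = (-0.3769)·3 + (-0.6390)·(-1) + (-0.3031)·3 + (-0.5981)·4 = -3.7933.
u_3 = v_3 − 0.1961·e_1 + 3.7933·e_2 = (1.7243, -3.4241, 1.7347, 1.6928).
‖u_3‖ = 4.5357, so e_3 = (0.3802, -0.7549, 0.3825, 0.3732).

Q = [[-0.7845, -0.3769, 0.3802], [0.0000, -0.6390, -0.7549], [0.5883, -0.3031, 0.3825], [0.1961, -0.5981, 0.3732]], R = [[5.0990, -0.9806, 0.1961], [0.0000, 4.6945, -3.7933], [0.0000, 0.0000, 4.5357]]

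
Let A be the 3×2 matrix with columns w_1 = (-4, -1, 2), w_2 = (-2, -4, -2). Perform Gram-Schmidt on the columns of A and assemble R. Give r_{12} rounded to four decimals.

r_{12} = 1.7457

e_1 = w_1/‖w_1‖ = (-4, -1, 2)/4.5826 = (-0.8729, -0.2182, 0.4364).
r_{12} = e_1·w_2 = 1.7457.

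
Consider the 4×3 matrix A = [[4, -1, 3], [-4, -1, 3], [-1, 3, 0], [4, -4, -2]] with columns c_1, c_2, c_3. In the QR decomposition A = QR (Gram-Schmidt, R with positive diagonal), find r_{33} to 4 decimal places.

c_1 = (4, -4, -1, 4); ‖c_1‖ = 7.0000, so q_1 = (0.5714, -0.5714, -0.1429, 0.5714).
q_1·c_2 = 0.5714·(-1) + (-0.5714)·(-1) + (-0.1429)·3 + 0.5714·(-4) = -2.7143.
u_2 = c_2 + 2.7143·q_1 = (0.5510, -2.5510, 2.6122, -2.4490).
‖u_2‖ = 4.4309, so q_2 = (0.1244, -0.5757, 0.5896, -0.5527).
q_1·c_3 = 0.5714·3 + (-0.5714)·3 + (-0.1429)·0 + 0.5714·(-2) = -1.1429; q_2·c_3 = 0.1244·3 + (-0.5757)·3 + 0.5896·0 + (-0.5527)·(-2) = -0.2487.
u_3 = c_3 + 1.1429·q_1 + 0.2487·q_2 = (3.6840, 2.2037, -0.0166, -1.4844).
r_{33} = ‖u_3‖ = 4.5422.

r_{33} = 4.5422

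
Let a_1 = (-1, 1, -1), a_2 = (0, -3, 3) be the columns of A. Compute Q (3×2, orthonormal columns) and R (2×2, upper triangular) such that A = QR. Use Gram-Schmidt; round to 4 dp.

a_1 = (-1, 1, -1); ‖a_1‖ = 1.7321, so e_1 = (-0.5774, 0.5774, -0.5774).
e_1·a_2 = (-0.5774)·0 + 0.5774·(-3) + (-0.5774)·3 = -3.4641.
u_2 = a_2 + 3.4641·e_1 = (-2.0000, -1.0000, 1.0000).
‖u_2‖ = 2.4495, so e_2 = (-0.8165, -0.4082, 0.4082).

Q = [[-0.5774, -0.8165], [0.5774, -0.4082], [-0.5774, 0.4082]], R = [[1.7321, -3.4641], [0.0000, 2.4495]]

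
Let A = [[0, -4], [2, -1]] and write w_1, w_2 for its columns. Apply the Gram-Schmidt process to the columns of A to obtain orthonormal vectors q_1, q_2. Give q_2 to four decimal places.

q_1 = w_1/‖w_1‖ = (0, 2)/2.0000 = (0.0000, 1.0000).
r_{12} = q_1·w_2 = -1.0000.
u_2 = w_2 + 1.0000·q_1 = (-4.0000, 0.0000).
‖u_2‖ = 4.0000, so q_2 = (-1.0000, 0.0000).

q_2 = (-1.0000, 0.0000)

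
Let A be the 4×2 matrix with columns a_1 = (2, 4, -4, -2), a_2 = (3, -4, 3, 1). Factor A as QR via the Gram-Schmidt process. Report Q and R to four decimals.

a_1 = (2, 4, -4, -2); ‖a_1‖ = 6.3246, so q_1 = (0.3162, 0.6325, -0.6325, -0.3162).
q_1·a_2 = 0.3162·3 + 0.6325·(-4) + (-0.6325)·3 + (-0.3162)·1 = -3.7947.
u_2 = a_2 + 3.7947·q_1 = (4.2000, -1.6000, 0.6000, -0.2000).
‖u_2‖ = 4.5387, so q_2 = (0.9254, -0.3525, 0.1322, -0.0441).

Q = [[0.3162, 0.9254], [0.6325, -0.3525], [-0.6325, 0.1322], [-0.3162, -0.0441]], R = [[6.3246, -3.7947], [0.0000, 4.5387]]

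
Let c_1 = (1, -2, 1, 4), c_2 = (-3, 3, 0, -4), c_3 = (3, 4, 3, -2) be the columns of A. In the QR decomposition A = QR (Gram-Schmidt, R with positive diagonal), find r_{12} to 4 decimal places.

c_1 = (1, -2, 1, 4); ‖c_1‖ = 4.6904, so e_1 = (0.2132, -0.4264, 0.2132, 0.8528).
r_{12} = e_1·c_2 = -5.3300.

r_{12} = -5.3300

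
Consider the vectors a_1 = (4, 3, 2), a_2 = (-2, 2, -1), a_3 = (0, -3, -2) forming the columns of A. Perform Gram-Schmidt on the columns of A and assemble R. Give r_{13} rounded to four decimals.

r_{13} = -2.4140

a_1 = (4, 3, 2); ‖a_1‖ = 5.3852, so e_1 = (0.7428, 0.5571, 0.3714).
r_{13} = e_1·a_3 = -2.4140.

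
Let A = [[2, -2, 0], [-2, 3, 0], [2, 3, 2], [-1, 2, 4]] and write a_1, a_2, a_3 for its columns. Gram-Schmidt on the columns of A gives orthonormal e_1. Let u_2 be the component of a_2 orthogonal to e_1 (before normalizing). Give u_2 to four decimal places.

a_1 = (2, -2, 2, -1); ‖a_1‖ = 3.6056, so e_1 = (0.5547, -0.5547, 0.5547, -0.2774).
e_1·a_2 = 0.5547·(-2) + (-0.5547)·3 + 0.5547·3 + (-0.2774)·2 = -1.6641.
u_2 = a_2 + 1.6641·e_1 = (-1.0769, 2.0769, 3.9231, 1.5385).

u_2 = (-1.0769, 2.0769, 3.9231, 1.5385)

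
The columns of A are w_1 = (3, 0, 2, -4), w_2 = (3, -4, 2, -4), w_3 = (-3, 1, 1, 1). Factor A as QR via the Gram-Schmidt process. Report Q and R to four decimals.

Q = [[0.5571, 0.0000, -0.7126], [0.0000, -1.0000, 0.0000], [0.3714, 0.0000, 0.6730], [-0.7428, 0.0000, -0.1980]], R = [[5.3852, 5.3852, -2.0426], [0.0000, 4.0000, -1.0000], [0.0000, 0.0000, 2.6130]]

w_1 = (3, 0, 2, -4); ‖w_1‖ = 5.3852, so q_1 = (0.5571, 0.0000, 0.3714, -0.7428).
q_1·w_2 = 0.5571·3 + 0.0000·(-4) + 0.3714·2 + (-0.7428)·(-4) = 5.3852.
u_2 = w_2 − 5.3852·q_1 = (0.0000, -4.0000, 0.0000, 0.0000).
‖u_2‖ = 4.0000, so q_2 = (0.0000, -1.0000, 0.0000, 0.0000).
q_1·w_3 = 0.5571·(-3) + 0.0000·1 + 0.3714·1 + (-0.7428)·1 = -2.0426; q_2·w_3 = 0.0000·(-3) + (-1.0000)·1 + 0.0000·1 + (0.0000)·1 = -1.0000.
u_3 = w_3 + 2.0426·q_1 + 1.0000·q_2 = (-1.8621, 0.0000, 1.7586, -0.5172).
‖u_3‖ = 2.6130, so q_3 = (-0.7126, 0.0000, 0.6730, -0.1980).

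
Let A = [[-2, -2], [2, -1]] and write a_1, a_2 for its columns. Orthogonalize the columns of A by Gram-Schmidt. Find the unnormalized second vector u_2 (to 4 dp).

a_1 = (-2, 2); ‖a_1‖ = 2.8284, so e_1 = (-0.7071, 0.7071).
e_1·a_2 = (-0.7071)·(-2) + 0.7071·(-1) = 0.7071.
u_2 = a_2 − 0.7071·e_1 = (-1.5000, -1.5000).

u_2 = (-1.5000, -1.5000)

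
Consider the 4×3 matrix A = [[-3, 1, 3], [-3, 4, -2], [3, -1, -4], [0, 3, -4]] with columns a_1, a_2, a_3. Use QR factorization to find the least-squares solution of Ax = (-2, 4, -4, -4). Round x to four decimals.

x = (-2.2857, -1.7143, -0.8571)

a_1 = (-3, -3, 3, 0); ‖a_1‖ = 5.1962, so e_1 = (-0.5774, -0.5774, 0.5774, 0.0000).
e_1·a_2 = (-0.5774)·1 + (-0.5774)·4 + 0.5774·(-1) + 0.0000·3 = -3.4641.
u_2 = a_2 + 3.4641·e_1 = (-1.0000, 2.0000, 1.0000, 3.0000).
‖u_2‖ = 3.8730, so e_2 = (-0.2582, 0.5164, 0.2582, 0.7746).
e_1·a_3 = (-0.5774)·3 + (-0.5774)·(-2) + 0.5774·(-4) + 0.0000·(-4) = -2.8868; e_2·a_3 = (-0.2582)·3 + 0.5164·(-2) + 0.2582·(-4) + 0.7746·(-4) = -5.9386.
u_3 = a_3 + 2.8868·e_1 + 5.9386·e_2 = (-0.2000, -0.6000, -0.8000, 0.6000).
‖u_3‖ = 1.1832, so e_3 = (-0.1690, -0.5071, -0.6761, 0.5071).
Qᵀb = (-3.4641, -1.5492, -1.0142).
Back-substitute: x_3 = -1.0142/1.1832 = -0.8571.
x_2 = (-1.5492 + 5.9386·(-0.8571))/3.8730 = -1.7143.
x_1 = (-3.4641 + 3.4641·(-1.7143) + 2.8868·(-0.8571))/5.1962 = -2.2857.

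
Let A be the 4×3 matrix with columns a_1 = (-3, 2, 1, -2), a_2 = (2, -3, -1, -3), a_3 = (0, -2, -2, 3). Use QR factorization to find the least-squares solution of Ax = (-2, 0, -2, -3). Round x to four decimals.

x = (1.2567, 0.7144, 0.6350)

e_1 = a_1/‖a_1‖ = (-3, 2, 1, -2)/4.2426 = (-0.7071, 0.4714, 0.2357, -0.4714).
r_{12} = e_1·a_2 = -1.6499.
u_2 = a_2 + 1.6499·e_1 = (0.8333, -2.2222, -0.6111, -3.7778).
‖u_2‖ = 4.5031, so e_2 = (0.1851, -0.4935, -0.1357, -0.8389).
r_{13} = e_1·a_3 = -2.8284; r_{23} = e_2·a_3 = -1.2584.
u_3 = a_3 + 2.8284·e_1 + 1.2584·e_2 = (-1.7671, -1.2877, -1.5041, 0.6110).
‖u_3‖ = 2.7233, so e_3 = (-0.6489, -0.4728, -0.5523, 0.2243).
Qᵀb = (2.3570, 2.4181, 1.7294).
Back-substitute: x_3 = 1.7294/2.7233 = 0.6350.
x_2 = (2.4181 + 1.2584·0.6350)/4.5031 = 0.7144.
x_1 = (2.3570 + 1.6499·0.7144 + 2.8284·0.6350)/4.2426 = 1.2567.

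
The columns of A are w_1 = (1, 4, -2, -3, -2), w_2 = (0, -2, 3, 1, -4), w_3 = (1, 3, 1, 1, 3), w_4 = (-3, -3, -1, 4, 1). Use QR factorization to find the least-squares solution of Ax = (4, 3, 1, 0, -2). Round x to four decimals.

w_1 = (1, 4, -2, -3, -2); ‖w_1‖ = 5.8310, so q_1 = (0.1715, 0.6860, -0.3430, -0.5145, -0.3430).
q_1·w_2 = 0.1715·0 + 0.6860·(-2) + (-0.3430)·3 + (-0.5145)·1 + (-0.3430)·(-4) = -1.5435.
u_2 = w_2 + 1.5435·q_1 = (0.2647, -0.9412, 2.4706, 0.2059, -4.5294).
‖u_2‖ = 5.2552, so q_2 = (0.0504, -0.1791, 0.4701, 0.0392, -0.8619).
q_1·w_3 = 0.1715·1 + 0.6860·3 + (-0.3430)·1 + (-0.5145)·1 + (-0.3430)·3 = 0.3430; q_2·w_3 = 0.0504·1 + (-0.1791)·3 + 0.4701·1 + 0.0392·1 + (-0.8619)·3 = -2.5633.
u_3 = w_3 − 0.3430·q_1 + 2.5633·q_2 = (1.0703, 2.3056, 2.3227, 1.2769, 0.9084).
‖u_3‖ = 3.7831, so q_3 = (0.2829, 0.6095, 0.6140, 0.3375, 0.2401).
q_1·w_4 = 0.1715·(-3) + 0.6860·(-3) + (-0.3430)·(-1) + (-0.5145)·4 + (-0.3430)·1 = -4.6305; q_2·w_4 = 0.0504·(-3) + (-0.1791)·(-3) + 0.4701·(-1) + 0.0392·4 + (-0.8619)·1 = -0.7891; q_3·w_4 = 0.2829·(-3) + 0.6095·(-3) + 0.6140·(-1) + 0.3375·4 + 0.2401·1 = -1.7008.
u_4 = w_4 + 4.6305·q_1 + 0.7891·q_2 + 1.7008·q_3 = (-1.6849, 1.0717, -1.1730, 2.2226, -0.8600).
‖u_4‖ = 3.3231, so q_4 = (-0.5070, 0.3225, -0.3530, 0.6688, -0.2588).
Qᵀb = (3.0870, 1.8581, 3.0937, -0.8960).
Back-substitute: x_4 = -0.8960/3.3231 = -0.2696.
x_3 = (3.0937 + 1.7008·(-0.2696))/3.7831 = 0.6965.
x_2 = (1.8581 + 2.5633·0.6965 + 0.7891·(-0.2696))/5.2552 = 0.6528.
x_1 = (3.0870 + 1.5435·0.6528 − 0.3430·0.6965 + 4.6305·(-0.2696))/5.8310 = 0.4471.

x = (0.4471, 0.6528, 0.6965, -0.2696)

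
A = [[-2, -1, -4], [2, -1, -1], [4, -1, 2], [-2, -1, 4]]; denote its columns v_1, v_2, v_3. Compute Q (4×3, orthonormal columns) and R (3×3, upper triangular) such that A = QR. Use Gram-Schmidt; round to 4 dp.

v_1 = (-2, 2, 4, -2); ‖v_1‖ = 5.2915, so q_1 = (-0.3780, 0.3780, 0.7559, -0.3780).
q_1·v_2 = (-0.3780)·(-1) + 0.3780·(-1) + 0.7559·(-1) + (-0.3780)·(-1) = -0.3780.
u_2 = v_2 + 0.3780·q_1 = (-1.1429, -0.8571, -0.7143, -1.1429).
‖u_2‖ = 1.9640, so q_2 = (-0.5819, -0.4364, -0.3637, -0.5819).
q_1·v_3 = (-0.3780)·(-4) + 0.3780·(-1) + 0.7559·2 + (-0.3780)·4 = 1.1339; q_2·v_3 = (-0.5819)·(-4) + (-0.4364)·(-1) + (-0.3637)·2 + (-0.5819)·4 = -0.2910.
u_3 = v_3 − 1.1339·q_1 + 0.2910·q_2 = (-3.7407, -1.5556, 1.0370, 4.2593).
‖u_3‖ = 5.9691, so q_3 = (-0.6267, -0.2606, 0.1737, 0.7136).

Q = [[-0.3780, -0.5819, -0.6267], [0.3780, -0.4364, -0.2606], [0.7559, -0.3637, 0.1737], [-0.3780, -0.5819, 0.7136]], R = [[5.2915, -0.3780, 1.1339], [0.0000, 1.9640, -0.2910], [0.0000, 0.0000, 5.9691]]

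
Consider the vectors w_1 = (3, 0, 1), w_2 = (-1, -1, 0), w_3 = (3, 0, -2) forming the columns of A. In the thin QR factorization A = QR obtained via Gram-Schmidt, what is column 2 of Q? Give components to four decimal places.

w_1 = (3, 0, 1); ‖w_1‖ = 3.1623, so e_1 = (0.9487, 0.0000, 0.3162).
e_1·w_2 = 0.9487·(-1) + 0.0000·(-1) + 0.3162·0 = -0.9487.
u_2 = w_2 + 0.9487·e_1 = (-0.1000, -1.0000, 0.3000).
‖u_2‖ = 1.0488, so e_2 = (-0.0953, -0.9535, 0.2860).

e_2 = (-0.0953, -0.9535, 0.2860)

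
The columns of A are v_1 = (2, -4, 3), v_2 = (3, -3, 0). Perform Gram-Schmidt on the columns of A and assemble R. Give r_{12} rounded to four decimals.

v_1 = (2, -4, 3); ‖v_1‖ = 5.3852, so e_1 = (0.3714, -0.7428, 0.5571).
r_{12} = e_1·v_2 = 3.3425.

r_{12} = 3.3425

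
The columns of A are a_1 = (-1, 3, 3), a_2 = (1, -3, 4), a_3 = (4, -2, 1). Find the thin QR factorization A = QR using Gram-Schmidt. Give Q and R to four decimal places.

Q = [[-0.2294, 0.2176, 0.9487], [0.6882, -0.6529, 0.3162], [0.6882, 0.7255, 0.0000]], R = [[4.3589, 0.4588, -1.6059], [0.0000, 5.0783, 2.9019], [0.0000, 0.0000, 3.1623]]

a_1 = (-1, 3, 3); ‖a_1‖ = 4.3589, so e_1 = (-0.2294, 0.6882, 0.6882).
e_1·a_2 = (-0.2294)·1 + 0.6882·(-3) + 0.6882·4 = 0.4588.
u_2 = a_2 − 0.4588·e_1 = (1.1053, -3.3158, 3.6842).
‖u_2‖ = 5.0783, so e_2 = (0.2176, -0.6529, 0.7255).
e_1·a_3 = (-0.2294)·4 + 0.6882·(-2) + 0.6882·1 = -1.6059; e_2·a_3 = 0.2176·4 + (-0.6529)·(-2) + 0.7255·1 = 2.9019.
u_3 = a_3 + 1.6059·e_1 − 2.9019·e_2 = (3.0000, 1.0000, 0.0000).
‖u_3‖ = 3.1623, so e_3 = (0.9487, 0.3162, 0.0000).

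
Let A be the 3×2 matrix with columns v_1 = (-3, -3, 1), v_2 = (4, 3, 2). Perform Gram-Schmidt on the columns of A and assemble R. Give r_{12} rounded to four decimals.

v_1 = (-3, -3, 1); ‖v_1‖ = 4.3589, so e_1 = (-0.6882, -0.6882, 0.2294).
r_{12} = e_1·v_2 = -4.3589.

r_{12} = -4.3589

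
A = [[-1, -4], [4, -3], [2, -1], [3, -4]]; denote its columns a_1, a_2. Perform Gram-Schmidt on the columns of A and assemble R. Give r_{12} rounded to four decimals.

r_{12} = -4.0166

q_1 = a_1/‖a_1‖ = (-1, 4, 2, 3)/5.4772 = (-0.1826, 0.7303, 0.3651, 0.5477).
r_{12} = q_1·a_2 = -4.0166.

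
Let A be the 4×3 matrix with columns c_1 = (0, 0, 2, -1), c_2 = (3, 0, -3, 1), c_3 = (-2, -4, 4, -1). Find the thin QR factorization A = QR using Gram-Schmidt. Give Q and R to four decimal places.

Q = [[0.0000, 0.9891, 0.0215], [0.0000, 0.0000, -0.9893], [0.8944, -0.0659, 0.0645], [-0.4472, -0.1319, 0.1290]], R = [[2.2361, -3.1305, 4.0249], [0.0000, 3.0332, -2.1100], [0.0000, 0.0000, 4.0432]]

c_1 = (0, 0, 2, -1); ‖c_1‖ = 2.2361, so e_1 = (0.0000, 0.0000, 0.8944, -0.4472).
e_1·c_2 = 0.0000·3 + 0.0000·0 + 0.8944·(-3) + (-0.4472)·1 = -3.1305.
u_2 = c_2 + 3.1305·e_1 = (3.0000, 0.0000, -0.2000, -0.4000).
‖u_2‖ = 3.0332, so e_2 = (0.9891, 0.0000, -0.0659, -0.1319).
e_1·c_3 = 0.0000·(-2) + 0.0000·(-4) + 0.8944·4 + (-0.4472)·(-1) = 4.0249; e_2·c_3 = 0.9891·(-2) + 0.0000·(-4) + (-0.0659)·4 + (-0.1319)·(-1) = -2.1100.
u_3 = c_3 − 4.0249·e_1 + 2.1100·e_2 = (0.0870, -4.0000, 0.2609, 0.5217).
‖u_3‖ = 4.0432, so e_3 = (0.0215, -0.9893, 0.0645, 0.1290).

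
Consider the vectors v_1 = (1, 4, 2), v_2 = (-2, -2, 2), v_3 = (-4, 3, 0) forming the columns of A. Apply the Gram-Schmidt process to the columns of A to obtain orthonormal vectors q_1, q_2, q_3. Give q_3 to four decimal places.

q_3 = (-0.8165, 0.4082, -0.4082)

v_1 = (1, 4, 2); ‖v_1‖ = 4.5826, so q_1 = (0.2182, 0.8729, 0.4364).
q_1·v_2 = 0.2182·(-2) + 0.8729·(-2) + 0.4364·2 = -1.3093.
u_2 = v_2 + 1.3093·q_1 = (-1.7143, -0.8571, 2.5714).
‖u_2‖ = 3.2071, so q_2 = (-0.5345, -0.2673, 0.8018).
q_1·v_3 = 0.2182·(-4) + 0.8729·3 + 0.4364·0 = 1.7457; q_2·v_3 = (-0.5345)·(-4) + (-0.2673)·3 + 0.8018·0 = 1.3363.
u_3 = v_3 − 1.7457·q_1 − 1.3363·q_2 = (-3.6667, 1.8333, -1.8333).
‖u_3‖ = 4.4907, so q_3 = (-0.8165, 0.4082, -0.4082).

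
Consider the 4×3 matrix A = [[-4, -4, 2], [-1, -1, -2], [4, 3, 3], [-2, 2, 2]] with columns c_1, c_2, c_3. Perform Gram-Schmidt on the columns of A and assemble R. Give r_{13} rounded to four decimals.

e_1 = c_1/‖c_1‖ = (-4, -1, 4, -2)/6.0828 = (-0.6576, -0.1644, 0.6576, -0.3288).
r_{13} = e_1·c_3 = 0.3288.

r_{13} = 0.3288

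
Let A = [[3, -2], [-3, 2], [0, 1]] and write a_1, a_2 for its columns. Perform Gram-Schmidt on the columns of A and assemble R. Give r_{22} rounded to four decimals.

e_1 = a_1/‖a_1‖ = (3, -3, 0)/4.2426 = (0.7071, -0.7071, 0.0000).
r_{12} = e_1·a_2 = -2.8284.
u_2 = a_2 + 2.8284·e_1 = (0.0000, 0.0000, 1.0000).
r_{22} = ‖u_2‖ = 1.0000.

r_{22} = 1.0000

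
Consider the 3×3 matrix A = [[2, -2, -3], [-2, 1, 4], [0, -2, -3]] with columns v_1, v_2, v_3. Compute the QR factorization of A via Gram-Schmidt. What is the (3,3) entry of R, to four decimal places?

v_1 = (2, -2, 0); ‖v_1‖ = 2.8284, so q_1 = (0.7071, -0.7071, 0.0000).
q_1·v_2 = 0.7071·(-2) + (-0.7071)·1 + 0.0000·(-2) = -2.1213.
u_2 = v_2 + 2.1213·q_1 = (-0.5000, -0.5000, -2.0000).
‖u_2‖ = 2.1213, so q_2 = (-0.2357, -0.2357, -0.9428).
q_1·v_3 = 0.7071·(-3) + (-0.7071)·4 + 0.0000·(-3) = -4.9497; q_2·v_3 = (-0.2357)·(-3) + (-0.2357)·4 + (-0.9428)·(-3) = 2.5927.
u_3 = v_3 + 4.9497·q_1 − 2.5927·q_2 = (1.1111, 1.1111, -0.5556).
r_{33} = ‖u_3‖ = 1.6667.

r_{33} = 1.6667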